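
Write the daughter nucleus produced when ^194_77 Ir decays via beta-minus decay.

Pt-194

Beta-minus decay: mass number changes by +0, atomic number by +1.
A: 194 = 194; Z: 77 + 1 = 78.
Z = 78 is platinum, so the daughter is ^194_78 Pt.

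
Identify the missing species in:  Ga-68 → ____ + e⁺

Zn-68

Conserve mass number: 68 = A + 0, so A = 68.
Conserve atomic number: 31 = Z + 1, so Z = 30.
Z = 30 is zinc, so the species is Zn-68.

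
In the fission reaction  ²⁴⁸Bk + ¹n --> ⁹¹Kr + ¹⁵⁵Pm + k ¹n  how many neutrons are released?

Conserve mass number: 249 = 91 + 155 + k, so k = 249 − 246 = 3.
Check atomic number: 97 = 36 + 61 + 0 = 97. ✓

3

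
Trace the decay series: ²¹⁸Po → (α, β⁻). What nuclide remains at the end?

Start: (A, Z) = (218, 84).
After α: (214, 82).
After β⁻: (214, 83).
Z = 83 is bismuth.

Bi-214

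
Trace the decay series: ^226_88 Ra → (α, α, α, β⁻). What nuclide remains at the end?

Start: (A, Z) = (226, 88).
After α: (222, 86).
After α: (218, 84).
After α: (214, 82).
After β⁻: (214, 83).
Z = 83 is bismuth.

Bi-214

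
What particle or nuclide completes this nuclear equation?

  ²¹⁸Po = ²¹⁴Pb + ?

Conserve mass number: 218 = 214 + A, so A = 4.
Conserve atomic number: 84 = 82 + Z, so Z = 2.
A = 4 and Z = 2 is ⁴He — an alpha particle.

alpha particle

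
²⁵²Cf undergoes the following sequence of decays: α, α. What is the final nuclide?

Start: (A, Z) = (252, 98).
After α: (248, 96).
After α: (244, 94).
Z = 94 is plutonium.

Pu-244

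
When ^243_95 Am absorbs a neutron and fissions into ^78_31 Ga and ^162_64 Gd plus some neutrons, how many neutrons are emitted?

Conserve mass number: 244 = 78 + 162 + k, so k = 244 − 240 = 4.
Check atomic number: 95 = 31 + 64 + 0 = 95. ✓

4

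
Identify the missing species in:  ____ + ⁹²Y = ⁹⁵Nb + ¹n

Conserve mass number: A + 92 = 95 + 1, so A = 4.
Conserve atomic number: Z + 39 = 41 + 0, so Z = 2.
A = 4 and Z = 2 is ⁴He — an alpha particle.

alpha particle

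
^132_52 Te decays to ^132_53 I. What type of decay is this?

beta-minus decay

ΔA = 132 − 132 = 0; ΔZ = 53 − 52 = +1.
A is unchanged and Z rises by 1 — a neutron has become a proton (β⁻ decay).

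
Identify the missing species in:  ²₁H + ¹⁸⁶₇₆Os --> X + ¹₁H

Os-187

Conserve mass number: 2 + 186 = A + 1, so A = 187.
Conserve atomic number: 1 + 76 = Z + 1, so Z = 76.
Z = 76 is osmium, so the species is ¹⁸⁷₇₆Os.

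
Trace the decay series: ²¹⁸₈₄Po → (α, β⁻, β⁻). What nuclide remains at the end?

Po-214

Start: (A, Z) = (218, 84).
After α: (214, 82).
After β⁻: (214, 83).
After β⁻: (214, 84).
Z = 84 is polonium.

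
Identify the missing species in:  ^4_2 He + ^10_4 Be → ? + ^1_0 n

Conserve mass number: 4 + 10 = A + 1, so A = 13.
Conserve atomic number: 2 + 4 = Z + 0, so Z = 6.
Z = 6 is carbon, so the species is ^13_6 C.

C-13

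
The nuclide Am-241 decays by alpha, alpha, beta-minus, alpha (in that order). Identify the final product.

Start: (A, Z) = (241, 95).
After α: (237, 93).
After α: (233, 91).
After β⁻: (233, 92).
After α: (229, 90).
Z = 90 is thorium.

Th-229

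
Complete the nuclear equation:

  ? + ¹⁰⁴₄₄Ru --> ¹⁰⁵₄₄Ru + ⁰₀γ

Conserve mass number: A + 104 = 105 + 0, so A = 1.
Conserve atomic number: Z + 44 = 44 + 0, so Z = 0.
A = 1 and Z = 0 is ¹₀n — a neutron.

neutron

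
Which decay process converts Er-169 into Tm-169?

ΔA = 169 − 169 = 0; ΔZ = 69 − 68 = +1.
A is unchanged and Z rises by 1 — a neutron has become a proton (β⁻ decay).

beta-minus decay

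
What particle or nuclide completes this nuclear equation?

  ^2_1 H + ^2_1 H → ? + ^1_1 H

H-3

Conserve mass number: 2 + 2 = A + 1, so A = 3.
Conserve atomic number: 1 + 1 = Z + 1, so Z = 1.
A = 3 and Z = 1 is ^3_1 H — a triton.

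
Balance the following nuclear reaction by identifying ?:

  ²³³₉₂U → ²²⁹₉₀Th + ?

Conserve mass number: 233 = 229 + A, so A = 4.
Conserve atomic number: 92 = 90 + Z, so Z = 2.
A = 4 and Z = 2 is ⁴₂He — an alpha particle.

alpha particle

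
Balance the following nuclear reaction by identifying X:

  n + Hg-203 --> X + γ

Hg-204

Conserve mass number: 1 + 203 = A + 0, so A = 204.
Conserve atomic number: 0 + 80 = Z + 0, so Z = 80.
Z = 80 is mercury, so the species is Hg-204.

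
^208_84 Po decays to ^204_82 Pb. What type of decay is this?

ΔA = 204 − 208 = -4; ΔZ = 82 − 84 = -2.
A drops by 4 and Z drops by 2 — the signature of alpha emission.

alpha decay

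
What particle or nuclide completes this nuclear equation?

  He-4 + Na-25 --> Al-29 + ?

Conserve mass number: 4 + 25 = 29 + A, so A = 0.
Conserve atomic number: 2 + 11 = 13 + Z, so Z = 0.
A = 0 and Z = 0 is γ — a gamma ray.

gamma ray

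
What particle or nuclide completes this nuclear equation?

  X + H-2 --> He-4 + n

triton

Conserve mass number: A + 2 = 4 + 1, so A = 3.
Conserve atomic number: Z + 1 = 2 + 0, so Z = 1.
A = 3 and Z = 1 is H-3 — a triton.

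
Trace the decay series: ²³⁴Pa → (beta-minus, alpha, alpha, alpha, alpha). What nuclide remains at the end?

Start: (A, Z) = (234, 91).
After β⁻: (234, 92).
After α: (230, 90).
After α: (226, 88).
After α: (222, 86).
After α: (218, 84).
Z = 84 is polonium.

Po-218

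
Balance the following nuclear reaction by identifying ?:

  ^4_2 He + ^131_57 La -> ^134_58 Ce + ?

proton

Conserve mass number: 4 + 131 = 134 + A, so A = 1.
Conserve atomic number: 2 + 57 = 58 + Z, so Z = 1.
A = 1 and Z = 1 is ^1_1 H — a proton.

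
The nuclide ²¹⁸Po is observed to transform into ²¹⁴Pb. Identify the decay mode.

ΔA = 214 − 218 = -4; ΔZ = 82 − 84 = -2.
A drops by 4 and Z drops by 2 — the signature of alpha emission.

alpha decay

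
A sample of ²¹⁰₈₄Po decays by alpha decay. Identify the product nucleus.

Pb-206

Alpha decay: mass number changes by -4, atomic number by -2.
A: 210 − 4 = 206; Z: 84 − 2 = 82.
Z = 82 is lead, so the daughter is ²⁰⁶₈₂Pb.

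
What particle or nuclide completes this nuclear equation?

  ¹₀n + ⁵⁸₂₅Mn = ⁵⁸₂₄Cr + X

proton

Conserve mass number: 1 + 58 = 58 + A, so A = 1.
Conserve atomic number: 0 + 25 = 24 + Z, so Z = 1.
A = 1 and Z = 1 is ¹₁H — a proton.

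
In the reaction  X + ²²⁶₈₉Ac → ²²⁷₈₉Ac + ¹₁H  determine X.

deuteron

Conserve mass number: A + 226 = 227 + 1, so A = 2.
Conserve atomic number: Z + 89 = 89 + 1, so Z = 1.
A = 2 and Z = 1 is ²₁H — a deuteron.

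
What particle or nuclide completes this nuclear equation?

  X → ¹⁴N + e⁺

O-14

Conserve mass number: A = 14 + 0, so A = 14.
Conserve atomic number: Z = 7 + 1, so Z = 8.
Z = 8 is oxygen, so the species is ¹⁴O.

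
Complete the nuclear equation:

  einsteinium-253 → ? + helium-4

Bk-249

Conserve mass number: 253 = A + 4, so A = 249.
Conserve atomic number: 99 = Z + 2, so Z = 97.
Z = 97 is berkelium, so the species is berkelium-249.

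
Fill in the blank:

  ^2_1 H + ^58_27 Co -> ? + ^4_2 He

Fe-56

Conserve mass number: 2 + 58 = A + 4, so A = 56.
Conserve atomic number: 1 + 27 = Z + 2, so Z = 26.
Z = 26 is iron, so the species is ^56_26 Fe.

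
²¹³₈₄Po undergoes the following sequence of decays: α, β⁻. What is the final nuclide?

Bi-209

Start: (A, Z) = (213, 84).
After α: (209, 82).
After β⁻: (209, 83).
Z = 83 is bismuth.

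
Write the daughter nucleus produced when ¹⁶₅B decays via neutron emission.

B-15

Neutron emission: mass number changes by -1, atomic number by +0.
A: 16 − 1 = 15; Z: 5 = 5.
Z = 5 is boron, so the daughter is ¹⁵₅B.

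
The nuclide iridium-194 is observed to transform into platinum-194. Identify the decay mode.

beta-minus decay

ΔA = 194 − 194 = 0; ΔZ = 78 − 77 = +1.
A is unchanged and Z rises by 1 — a neutron has become a proton (β⁻ decay).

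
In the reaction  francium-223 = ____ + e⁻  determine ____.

Conserve mass number: 223 = A + 0, so A = 223.
Conserve atomic number: 87 = Z − 1, so Z = 88.
Z = 88 is radium, so the species is radium-223.

Ra-223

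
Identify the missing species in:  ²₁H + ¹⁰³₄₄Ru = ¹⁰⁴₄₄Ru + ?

proton

Conserve mass number: 2 + 103 = 104 + A, so A = 1.
Conserve atomic number: 1 + 44 = 44 + Z, so Z = 1.
A = 1 and Z = 1 is ¹₁H — a proton.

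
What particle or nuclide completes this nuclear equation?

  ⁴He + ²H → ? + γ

Li-6

Conserve mass number: 4 + 2 = A + 0, so A = 6.
Conserve atomic number: 2 + 1 = Z + 0, so Z = 3.
Z = 3 is lithium, so the species is ⁶Li.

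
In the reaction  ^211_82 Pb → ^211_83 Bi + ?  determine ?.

Conserve mass number: 211 = 211 + A, so A = 0.
Conserve atomic number: 82 = 83 + Z, so Z = -1.
A = 0 and Z = -1 is ^0_-1 e — a beta-minus particle.

beta-minus particle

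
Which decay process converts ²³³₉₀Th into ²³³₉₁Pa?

beta-minus decay

ΔA = 233 − 233 = 0; ΔZ = 91 − 90 = +1.
A is unchanged and Z rises by 1 — a neutron has become a proton (β⁻ decay).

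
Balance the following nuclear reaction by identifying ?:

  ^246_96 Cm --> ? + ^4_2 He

Conserve mass number: 246 = A + 4, so A = 242.
Conserve atomic number: 96 = Z + 2, so Z = 94.
Z = 94 is plutonium, so the species is ^242_94 Pu.

Pu-242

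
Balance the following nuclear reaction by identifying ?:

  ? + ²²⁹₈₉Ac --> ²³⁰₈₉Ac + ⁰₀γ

neutron

Conserve mass number: A + 229 = 230 + 0, so A = 1.
Conserve atomic number: Z + 89 = 89 + 0, so Z = 0.
A = 1 and Z = 0 is ¹₀n — a neutron.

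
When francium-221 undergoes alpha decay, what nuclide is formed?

At-217

Alpha decay: mass number changes by -4, atomic number by -2.
A: 221 − 4 = 217; Z: 87 − 2 = 85.
Z = 85 is astatine, so the daughter is astatine-217.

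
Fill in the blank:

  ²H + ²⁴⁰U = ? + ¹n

Np-241

Conserve mass number: 2 + 240 = A + 1, so A = 241.
Conserve atomic number: 1 + 92 = Z + 0, so Z = 93.
Z = 93 is neptunium, so the species is ²⁴¹Np.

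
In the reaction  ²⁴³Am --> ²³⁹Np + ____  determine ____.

Conserve mass number: 243 = 239 + A, so A = 4.
Conserve atomic number: 95 = 93 + Z, so Z = 2.
A = 4 and Z = 2 is ⁴He — an alpha particle.

alpha particle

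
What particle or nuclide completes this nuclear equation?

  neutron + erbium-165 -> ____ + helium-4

Conserve mass number: 1 + 165 = A + 4, so A = 162.
Conserve atomic number: 0 + 68 = Z + 2, so Z = 66.
Z = 66 is dysprosium, so the species is dysprosium-162.

Dy-162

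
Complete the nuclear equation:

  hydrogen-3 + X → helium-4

Conserve mass number: 3 + A = 4, so A = 1.
Conserve atomic number: 1 + Z = 2, so Z = 1.
A = 1 and Z = 1 is hydrogen-1 — a proton.

proton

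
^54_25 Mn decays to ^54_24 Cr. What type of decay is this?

ΔA = 54 − 54 = 0; ΔZ = 24 − 25 = -1.
A is unchanged and Z drops by 1 — a proton has become a neutron (β⁺ emission or electron capture).

beta-plus decay or electron capture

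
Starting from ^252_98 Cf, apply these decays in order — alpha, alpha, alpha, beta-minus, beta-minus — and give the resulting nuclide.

Start: (A, Z) = (252, 98).
After α: (248, 96).
After α: (244, 94).
After α: (240, 92).
After β⁻: (240, 93).
After β⁻: (240, 94).
Z = 94 is plutonium.

Pu-240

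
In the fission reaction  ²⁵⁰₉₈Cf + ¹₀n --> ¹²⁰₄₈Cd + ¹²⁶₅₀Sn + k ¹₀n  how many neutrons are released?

Conserve mass number: 251 = 120 + 126 + k, so k = 251 − 246 = 5.
Check atomic number: 98 = 48 + 50 + 0 = 98. ✓

5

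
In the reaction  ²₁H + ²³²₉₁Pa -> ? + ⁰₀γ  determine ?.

Conserve mass number: 2 + 232 = A + 0, so A = 234.
Conserve atomic number: 1 + 91 = Z + 0, so Z = 92.
Z = 92 is uranium, so the species is ²³⁴₉₂U.

U-234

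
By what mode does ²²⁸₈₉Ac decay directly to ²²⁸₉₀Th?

beta-minus decay

ΔA = 228 − 228 = 0; ΔZ = 90 − 89 = +1.
A is unchanged and Z rises by 1 — a neutron has become a proton (β⁻ decay).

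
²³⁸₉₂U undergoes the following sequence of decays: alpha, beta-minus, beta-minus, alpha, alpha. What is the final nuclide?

Start: (A, Z) = (238, 92).
After α: (234, 90).
After β⁻: (234, 91).
After β⁻: (234, 92).
After α: (230, 90).
After α: (226, 88).
Z = 88 is radium.

Ra-226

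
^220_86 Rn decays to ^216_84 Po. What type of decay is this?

ΔA = 216 − 220 = -4; ΔZ = 84 − 86 = -2.
A drops by 4 and Z drops by 2 — the signature of alpha emission.

alpha decay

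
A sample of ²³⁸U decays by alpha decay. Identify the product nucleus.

Alpha decay: mass number changes by -4, atomic number by -2.
A: 238 − 4 = 234; Z: 92 − 2 = 90.
Z = 90 is thorium, so the daughter is ²³⁴Th.

Th-234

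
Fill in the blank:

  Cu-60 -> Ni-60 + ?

Conserve mass number: 60 = 60 + A, so A = 0.
Conserve atomic number: 29 = 28 + Z, so Z = 1.
A = 0 and Z = 1 is e⁺ — a positron.

positron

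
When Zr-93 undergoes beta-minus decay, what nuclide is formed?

Beta-minus decay: mass number changes by +0, atomic number by +1.
A: 93 = 93; Z: 40 + 1 = 41.
Z = 41 is niobium, so the daughter is Nb-93.

Nb-93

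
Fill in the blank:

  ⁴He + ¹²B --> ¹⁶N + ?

Conserve mass number: 4 + 12 = 16 + A, so A = 0.
Conserve atomic number: 2 + 5 = 7 + Z, so Z = 0.
A = 0 and Z = 0 is γ — a gamma ray.

gamma ray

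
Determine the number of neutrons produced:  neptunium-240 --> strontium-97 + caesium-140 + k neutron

3

Conserve mass number: 240 = 97 + 140 + k, so k = 240 − 237 = 3.
Check atomic number: 93 = 38 + 55 + 0 = 93. ✓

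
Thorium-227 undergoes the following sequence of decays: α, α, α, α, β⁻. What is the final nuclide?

Bi-211

Start: (A, Z) = (227, 90).
After α: (223, 88).
After α: (219, 86).
After α: (215, 84).
After α: (211, 82).
After β⁻: (211, 83).
Z = 83 is bismuth.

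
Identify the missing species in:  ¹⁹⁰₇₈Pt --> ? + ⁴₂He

Os-186

Conserve mass number: 190 = A + 4, so A = 186.
Conserve atomic number: 78 = Z + 2, so Z = 76.
Z = 76 is osmium, so the species is ¹⁸⁶₇₆Os.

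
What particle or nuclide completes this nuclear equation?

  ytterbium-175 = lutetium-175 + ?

Conserve mass number: 175 = 175 + A, so A = 0.
Conserve atomic number: 70 = 71 + Z, so Z = -1.
A = 0 and Z = -1 is e⁻ — a beta-minus particle.

beta-minus particle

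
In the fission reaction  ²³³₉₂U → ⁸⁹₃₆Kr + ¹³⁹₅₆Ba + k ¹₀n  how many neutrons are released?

5

Conserve mass number: 233 = 89 + 139 + k, so k = 233 − 228 = 5.
Check atomic number: 92 = 36 + 56 + 0 = 92. ✓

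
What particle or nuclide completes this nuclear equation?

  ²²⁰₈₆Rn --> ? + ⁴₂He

Po-216

Conserve mass number: 220 = A + 4, so A = 216.
Conserve atomic number: 86 = Z + 2, so Z = 84.
Z = 84 is polonium, so the species is ²¹⁶₈₄Po.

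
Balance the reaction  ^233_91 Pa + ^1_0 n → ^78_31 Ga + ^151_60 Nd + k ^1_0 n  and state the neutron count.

Conserve mass number: 234 = 78 + 151 + k, so k = 234 − 229 = 5.
Check atomic number: 91 = 31 + 60 + 0 = 91. ✓

5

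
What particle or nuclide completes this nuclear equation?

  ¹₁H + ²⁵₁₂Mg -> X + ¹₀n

Al-25

Conserve mass number: 1 + 25 = A + 1, so A = 25.
Conserve atomic number: 1 + 12 = Z + 0, so Z = 13.
Z = 13 is aluminium, so the species is ²⁵₁₃Al.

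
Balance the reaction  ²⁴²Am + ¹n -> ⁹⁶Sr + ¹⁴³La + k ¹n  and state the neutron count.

4

Conserve mass number: 243 = 96 + 143 + k, so k = 243 − 239 = 4.
Check atomic number: 95 = 38 + 57 + 0 = 95. ✓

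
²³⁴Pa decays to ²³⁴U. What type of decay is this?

beta-minus decay

ΔA = 234 − 234 = 0; ΔZ = 92 − 91 = +1.
A is unchanged and Z rises by 1 — a neutron has become a proton (β⁻ decay).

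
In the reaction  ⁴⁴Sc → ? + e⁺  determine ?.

Ca-44

Conserve mass number: 44 = A + 0, so A = 44.
Conserve atomic number: 21 = Z + 1, so Z = 20.
Z = 20 is calcium, so the species is ⁴⁴Ca.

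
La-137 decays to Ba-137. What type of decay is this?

ΔA = 137 − 137 = 0; ΔZ = 56 − 57 = -1.
A is unchanged and Z drops by 1 — a proton has become a neutron (β⁺ emission or electron capture).

beta-plus decay or electron capture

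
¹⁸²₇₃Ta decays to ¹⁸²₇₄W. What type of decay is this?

beta-minus decay

ΔA = 182 − 182 = 0; ΔZ = 74 − 73 = +1.
A is unchanged and Z rises by 1 — a neutron has become a proton (β⁻ decay).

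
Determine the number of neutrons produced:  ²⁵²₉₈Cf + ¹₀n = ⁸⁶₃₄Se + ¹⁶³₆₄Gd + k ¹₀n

Conserve mass number: 253 = 86 + 163 + k, so k = 253 − 249 = 4.
Check atomic number: 98 = 34 + 64 + 0 = 98. ✓

4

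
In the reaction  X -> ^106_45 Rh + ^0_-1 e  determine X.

Ru-106

Conserve mass number: A = 106 + 0, so A = 106.
Conserve atomic number: Z = 45 − 1, so Z = 44.
Z = 44 is ruthenium, so the species is ^106_44 Ru.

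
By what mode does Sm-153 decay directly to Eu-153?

ΔA = 153 − 153 = 0; ΔZ = 63 − 62 = +1.
A is unchanged and Z rises by 1 — a neutron has become a proton (β⁻ decay).

beta-minus decay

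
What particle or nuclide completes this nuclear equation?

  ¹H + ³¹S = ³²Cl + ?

Conserve mass number: 1 + 31 = 32 + A, so A = 0.
Conserve atomic number: 1 + 16 = 17 + Z, so Z = 0.
A = 0 and Z = 0 is γ — a gamma ray.

gamma ray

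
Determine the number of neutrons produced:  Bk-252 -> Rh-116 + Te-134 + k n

2

Conserve mass number: 252 = 116 + 134 + k, so k = 252 − 250 = 2.
Check atomic number: 97 = 45 + 52 + 0 = 97. ✓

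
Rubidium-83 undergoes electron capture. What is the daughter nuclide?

Kr-83

Electron capture: mass number changes by +0, atomic number by -1.
A: 83 = 83; Z: 37 − 1 = 36.
Z = 36 is krypton, so the daughter is krypton-83.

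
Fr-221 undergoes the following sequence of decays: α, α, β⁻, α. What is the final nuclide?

Pb-209

Start: (A, Z) = (221, 87).
After α: (217, 85).
After α: (213, 83).
After β⁻: (213, 84).
After α: (209, 82).
Z = 82 is lead.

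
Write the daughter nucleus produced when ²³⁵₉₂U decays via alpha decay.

Alpha decay: mass number changes by -4, atomic number by -2.
A: 235 − 4 = 231; Z: 92 − 2 = 90.
Z = 90 is thorium, so the daughter is ²³¹₉₀Th.

Th-231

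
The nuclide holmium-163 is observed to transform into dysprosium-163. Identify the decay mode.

beta-plus decay or electron capture

ΔA = 163 − 163 = 0; ΔZ = 66 − 67 = -1.
A is unchanged and Z drops by 1 — a proton has become a neutron (β⁺ emission or electron capture).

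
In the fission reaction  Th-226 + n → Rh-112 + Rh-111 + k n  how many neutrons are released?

Conserve mass number: 227 = 112 + 111 + k, so k = 227 − 223 = 4.
Check atomic number: 90 = 45 + 45 + 0 = 90. ✓

4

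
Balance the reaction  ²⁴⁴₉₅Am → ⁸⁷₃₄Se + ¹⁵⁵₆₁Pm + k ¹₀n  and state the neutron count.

2

Conserve mass number: 244 = 87 + 155 + k, so k = 244 − 242 = 2.
Check atomic number: 95 = 34 + 61 + 0 = 95. ✓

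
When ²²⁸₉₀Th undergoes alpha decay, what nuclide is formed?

Ra-224

Alpha decay: mass number changes by -4, atomic number by -2.
A: 228 − 4 = 224; Z: 90 − 2 = 88.
Z = 88 is radium, so the daughter is ²²⁴₈₈Ra.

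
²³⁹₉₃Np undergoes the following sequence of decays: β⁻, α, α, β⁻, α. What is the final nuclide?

Ac-227

Start: (A, Z) = (239, 93).
After β⁻: (239, 94).
After α: (235, 92).
After α: (231, 90).
After β⁻: (231, 91).
After α: (227, 89).
Z = 89 is actinium.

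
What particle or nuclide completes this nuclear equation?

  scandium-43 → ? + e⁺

Ca-43

Conserve mass number: 43 = A + 0, so A = 43.
Conserve atomic number: 21 = Z + 1, so Z = 20.
Z = 20 is calcium, so the species is calcium-43.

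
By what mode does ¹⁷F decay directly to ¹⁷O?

ΔA = 17 − 17 = 0; ΔZ = 8 − 9 = -1.
A is unchanged and Z drops by 1 — a proton has become a neutron (β⁺ emission or electron capture).

beta-plus decay or electron capture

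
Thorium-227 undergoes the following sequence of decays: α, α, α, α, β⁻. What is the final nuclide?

Start: (A, Z) = (227, 90).
After α: (223, 88).
After α: (219, 86).
After α: (215, 84).
After α: (211, 82).
After β⁻: (211, 83).
Z = 83 is bismuth.

Bi-211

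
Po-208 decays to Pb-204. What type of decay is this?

ΔA = 204 − 208 = -4; ΔZ = 82 − 84 = -2.
A drops by 4 and Z drops by 2 — the signature of alpha emission.

alpha decay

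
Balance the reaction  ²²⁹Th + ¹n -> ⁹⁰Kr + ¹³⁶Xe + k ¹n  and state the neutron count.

Conserve mass number: 230 = 90 + 136 + k, so k = 230 − 226 = 4.
Check atomic number: 90 = 36 + 54 + 0 = 90. ✓

4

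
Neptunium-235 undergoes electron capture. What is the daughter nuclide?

Electron capture: mass number changes by +0, atomic number by -1.
A: 235 = 235; Z: 93 − 1 = 92.
Z = 92 is uranium, so the daughter is uranium-235.

U-235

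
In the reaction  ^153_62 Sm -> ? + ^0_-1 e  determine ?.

Conserve mass number: 153 = A + 0, so A = 153.
Conserve atomic number: 62 = Z − 1, so Z = 63.
Z = 63 is europium, so the species is ^153_63 Eu.

Eu-153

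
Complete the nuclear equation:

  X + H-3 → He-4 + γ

Conserve mass number: A + 3 = 4 + 0, so A = 1.
Conserve atomic number: Z + 1 = 2 + 0, so Z = 1.
A = 1 and Z = 1 is H-1 — a proton.

proton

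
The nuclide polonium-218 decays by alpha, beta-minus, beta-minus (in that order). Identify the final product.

Po-214

Start: (A, Z) = (218, 84).
After α: (214, 82).
After β⁻: (214, 83).
After β⁻: (214, 84).
Z = 84 is polonium.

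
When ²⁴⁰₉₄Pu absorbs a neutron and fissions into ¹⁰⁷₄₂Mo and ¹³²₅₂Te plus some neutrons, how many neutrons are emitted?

2

Conserve mass number: 241 = 107 + 132 + k, so k = 241 − 239 = 2.
Check atomic number: 94 = 42 + 52 + 0 = 94. ✓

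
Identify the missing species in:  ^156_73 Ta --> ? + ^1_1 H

Conserve mass number: 156 = A + 1, so A = 155.
Conserve atomic number: 73 = Z + 1, so Z = 72.
Z = 72 is hafnium, so the species is ^155_72 Hf.

Hf-155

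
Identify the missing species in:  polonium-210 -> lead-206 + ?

alpha particle

Conserve mass number: 210 = 206 + A, so A = 4.
Conserve atomic number: 84 = 82 + Z, so Z = 2.
A = 4 and Z = 2 is helium-4 — an alpha particle.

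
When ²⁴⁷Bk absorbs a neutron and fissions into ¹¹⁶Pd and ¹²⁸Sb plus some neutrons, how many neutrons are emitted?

4

Conserve mass number: 248 = 116 + 128 + k, so k = 248 − 244 = 4.
Check atomic number: 97 = 46 + 51 + 0 = 97. ✓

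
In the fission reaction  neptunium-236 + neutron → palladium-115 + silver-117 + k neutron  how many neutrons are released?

5

Conserve mass number: 237 = 115 + 117 + k, so k = 237 − 232 = 5.
Check atomic number: 93 = 46 + 47 + 0 = 93. ✓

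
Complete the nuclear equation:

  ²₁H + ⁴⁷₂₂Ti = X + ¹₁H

Conserve mass number: 2 + 47 = A + 1, so A = 48.
Conserve atomic number: 1 + 22 = Z + 1, so Z = 22.
Z = 22 is titanium, so the species is ⁴⁸₂₂Ti.

Ti-48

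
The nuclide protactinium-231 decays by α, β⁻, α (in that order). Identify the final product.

Ra-223

Start: (A, Z) = (231, 91).
After α: (227, 89).
After β⁻: (227, 90).
After α: (223, 88).
Z = 88 is radium.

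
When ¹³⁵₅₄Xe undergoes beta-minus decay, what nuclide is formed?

Beta-minus decay: mass number changes by +0, atomic number by +1.
A: 135 = 135; Z: 54 + 1 = 55.
Z = 55 is caesium, so the daughter is ¹³⁵₅₅Cs.

Cs-135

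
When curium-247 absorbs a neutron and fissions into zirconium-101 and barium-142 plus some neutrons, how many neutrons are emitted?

Conserve mass number: 248 = 101 + 142 + k, so k = 248 − 243 = 5.
Check atomic number: 96 = 40 + 56 + 0 = 96. ✓

5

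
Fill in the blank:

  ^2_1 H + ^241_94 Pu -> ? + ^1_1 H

Pu-242

Conserve mass number: 2 + 241 = A + 1, so A = 242.
Conserve atomic number: 1 + 94 = Z + 1, so Z = 94.
Z = 94 is plutonium, so the species is ^242_94 Pu.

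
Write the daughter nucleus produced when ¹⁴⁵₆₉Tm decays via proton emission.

Er-144

Proton emission: mass number changes by -1, atomic number by -1.
A: 145 − 1 = 144; Z: 69 − 1 = 68.
Z = 68 is erbium, so the daughter is ¹⁴⁴₆₈Er.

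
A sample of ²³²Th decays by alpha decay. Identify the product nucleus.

Alpha decay: mass number changes by -4, atomic number by -2.
A: 232 − 4 = 228; Z: 90 − 2 = 88.
Z = 88 is radium, so the daughter is ²²⁸Ra.

Ra-228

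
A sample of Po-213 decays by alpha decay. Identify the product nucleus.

Alpha decay: mass number changes by -4, atomic number by -2.
A: 213 − 4 = 209; Z: 84 − 2 = 82.
Z = 82 is lead, so the daughter is Pb-209.

Pb-209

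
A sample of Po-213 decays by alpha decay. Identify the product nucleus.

Pb-209

Alpha decay: mass number changes by -4, atomic number by -2.
A: 213 − 4 = 209; Z: 84 − 2 = 82.
Z = 82 is lead, so the daughter is Pb-209.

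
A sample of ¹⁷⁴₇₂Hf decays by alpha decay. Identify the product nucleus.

Alpha decay: mass number changes by -4, atomic number by -2.
A: 174 − 4 = 170; Z: 72 − 2 = 70.
Z = 70 is ytterbium, so the daughter is ¹⁷⁰₇₀Yb.

Yb-170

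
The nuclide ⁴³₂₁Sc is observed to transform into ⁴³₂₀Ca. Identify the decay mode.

beta-plus decay or electron capture

ΔA = 43 − 43 = 0; ΔZ = 20 − 21 = -1.
A is unchanged and Z drops by 1 — a proton has become a neutron (β⁺ emission or electron capture).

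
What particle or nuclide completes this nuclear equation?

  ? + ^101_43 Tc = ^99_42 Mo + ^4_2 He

deuteron

Conserve mass number: A + 101 = 99 + 4, so A = 2.
Conserve atomic number: Z + 43 = 42 + 2, so Z = 1.
A = 2 and Z = 1 is ^2_1 H — a deuteron.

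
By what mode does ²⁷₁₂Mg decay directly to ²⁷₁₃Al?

ΔA = 27 − 27 = 0; ΔZ = 13 − 12 = +1.
A is unchanged and Z rises by 1 — a neutron has become a proton (β⁻ decay).

beta-minus decay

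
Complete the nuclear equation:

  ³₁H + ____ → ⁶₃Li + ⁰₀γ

Conserve mass number: 3 + A = 6 + 0, so A = 3.
Conserve atomic number: 1 + Z = 3 + 0, so Z = 2.
Z = 2 is helium, so the species is ³₂He.

He-3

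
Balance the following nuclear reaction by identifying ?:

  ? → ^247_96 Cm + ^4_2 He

Conserve mass number: A = 247 + 4, so A = 251.
Conserve atomic number: Z = 96 + 2, so Z = 98.
Z = 98 is californium, so the species is ^251_98 Cf.

Cf-251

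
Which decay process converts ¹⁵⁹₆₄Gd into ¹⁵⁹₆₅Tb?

beta-minus decay

ΔA = 159 − 159 = 0; ΔZ = 65 − 64 = +1.
A is unchanged and Z rises by 1 — a neutron has become a proton (β⁻ decay).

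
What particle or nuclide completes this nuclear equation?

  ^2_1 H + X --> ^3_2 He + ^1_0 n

deuteron

Conserve mass number: 2 + A = 3 + 1, so A = 2.
Conserve atomic number: 1 + Z = 2 + 0, so Z = 1.
A = 2 and Z = 1 is ^2_1 H — a deuteron.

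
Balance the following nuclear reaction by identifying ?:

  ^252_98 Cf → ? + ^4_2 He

Cm-248

Conserve mass number: 252 = A + 4, so A = 248.
Conserve atomic number: 98 = Z + 2, so Z = 96.
Z = 96 is curium, so the species is ^248_96 Cm.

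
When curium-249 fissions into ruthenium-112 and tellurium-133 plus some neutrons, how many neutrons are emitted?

4

Conserve mass number: 249 = 112 + 133 + k, so k = 249 − 245 = 4.
Check atomic number: 96 = 44 + 52 + 0 = 96. ✓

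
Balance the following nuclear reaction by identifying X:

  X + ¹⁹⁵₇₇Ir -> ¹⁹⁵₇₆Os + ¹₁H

Conserve mass number: A + 195 = 195 + 1, so A = 1.
Conserve atomic number: Z + 77 = 76 + 1, so Z = 0.
A = 1 and Z = 0 is ¹₀n — a neutron.

neutron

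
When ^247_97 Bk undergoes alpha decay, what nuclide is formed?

Alpha decay: mass number changes by -4, atomic number by -2.
A: 247 − 4 = 243; Z: 97 − 2 = 95.
Z = 95 is americium, so the daughter is ^243_95 Am.

Am-243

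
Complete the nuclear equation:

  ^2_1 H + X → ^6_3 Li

Conserve mass number: 2 + A = 6, so A = 4.
Conserve atomic number: 1 + Z = 3, so Z = 2.
A = 4 and Z = 2 is ^4_2 He — an alpha particle.

alpha particle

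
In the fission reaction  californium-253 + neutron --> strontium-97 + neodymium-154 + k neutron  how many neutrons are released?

3

Conserve mass number: 254 = 97 + 154 + k, so k = 254 − 251 = 3.
Check atomic number: 98 = 38 + 60 + 0 = 98. ✓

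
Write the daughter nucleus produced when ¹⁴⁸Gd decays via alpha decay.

Sm-144

Alpha decay: mass number changes by -4, atomic number by -2.
A: 148 − 4 = 144; Z: 64 − 2 = 62.
Z = 62 is samarium, so the daughter is ¹⁴⁴Sm.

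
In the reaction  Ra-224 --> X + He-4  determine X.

Rn-220

Conserve mass number: 224 = A + 4, so A = 220.
Conserve atomic number: 88 = Z + 2, so Z = 86.
Z = 86 is radon, so the species is Rn-220.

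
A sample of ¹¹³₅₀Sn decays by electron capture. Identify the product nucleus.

Electron capture: mass number changes by +0, atomic number by -1.
A: 113 = 113; Z: 50 − 1 = 49.
Z = 49 is indium, so the daughter is ¹¹³₄₉In.

In-113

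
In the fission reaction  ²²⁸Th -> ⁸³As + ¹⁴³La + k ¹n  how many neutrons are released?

Conserve mass number: 228 = 83 + 143 + k, so k = 228 − 226 = 2.
Check atomic number: 90 = 33 + 57 + 0 = 90. ✓

2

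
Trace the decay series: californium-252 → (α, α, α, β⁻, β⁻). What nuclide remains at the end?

Pu-240

Start: (A, Z) = (252, 98).
After α: (248, 96).
After α: (244, 94).
After α: (240, 92).
After β⁻: (240, 93).
After β⁻: (240, 94).
Z = 94 is plutonium.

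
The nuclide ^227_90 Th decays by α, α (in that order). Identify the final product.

Rn-219

Start: (A, Z) = (227, 90).
After α: (223, 88).
After α: (219, 86).
Z = 86 is radon.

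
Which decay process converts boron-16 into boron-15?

neutron emission

ΔA = 15 − 16 = -1; ΔZ = 5 − 5 = +0.
A drops by 1 with Z unchanged — a neutron was emitted.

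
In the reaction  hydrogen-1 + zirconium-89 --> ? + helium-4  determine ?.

Y-86

Conserve mass number: 1 + 89 = A + 4, so A = 86.
Conserve atomic number: 1 + 40 = Z + 2, so Z = 39.
Z = 39 is yttrium, so the species is yttrium-86.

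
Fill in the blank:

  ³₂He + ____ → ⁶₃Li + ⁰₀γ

triton

Conserve mass number: 3 + A = 6 + 0, so A = 3.
Conserve atomic number: 2 + Z = 3 + 0, so Z = 1.
A = 3 and Z = 1 is ³₁H — a triton.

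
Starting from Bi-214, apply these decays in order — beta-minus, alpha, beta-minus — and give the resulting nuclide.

Start: (A, Z) = (214, 83).
After β⁻: (214, 84).
After α: (210, 82).
After β⁻: (210, 83).
Z = 83 is bismuth.

Bi-210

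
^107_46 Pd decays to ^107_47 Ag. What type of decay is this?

ΔA = 107 − 107 = 0; ΔZ = 47 − 46 = +1.
A is unchanged and Z rises by 1 — a neutron has become a proton (β⁻ decay).

beta-minus decay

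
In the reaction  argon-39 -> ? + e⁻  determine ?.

K-39

Conserve mass number: 39 = A + 0, so A = 39.
Conserve atomic number: 18 = Z − 1, so Z = 19.
Z = 19 is potassium, so the species is potassium-39.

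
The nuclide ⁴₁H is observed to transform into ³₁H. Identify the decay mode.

ΔA = 3 − 4 = -1; ΔZ = 1 − 1 = +0.
A drops by 1 with Z unchanged — a neutron was emitted.

neutron emission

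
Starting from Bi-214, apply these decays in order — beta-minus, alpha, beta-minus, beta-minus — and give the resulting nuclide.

Start: (A, Z) = (214, 83).
After β⁻: (214, 84).
After α: (210, 82).
After β⁻: (210, 83).
After β⁻: (210, 84).
Z = 84 is polonium.

Po-210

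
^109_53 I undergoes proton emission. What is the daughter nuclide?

Proton emission: mass number changes by -1, atomic number by -1.
A: 109 − 1 = 108; Z: 53 − 1 = 52.
Z = 52 is tellurium, so the daughter is ^108_52 Te.

Te-108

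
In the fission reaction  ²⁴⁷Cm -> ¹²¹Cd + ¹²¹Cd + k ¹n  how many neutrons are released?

Conserve mass number: 247 = 121 + 121 + k, so k = 247 − 242 = 5.
Check atomic number: 96 = 48 + 48 + 0 = 96. ✓

5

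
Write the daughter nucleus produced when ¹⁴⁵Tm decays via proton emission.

Proton emission: mass number changes by -1, atomic number by -1.
A: 145 − 1 = 144; Z: 69 − 1 = 68.
Z = 68 is erbium, so the daughter is ¹⁴⁴Er.

Er-144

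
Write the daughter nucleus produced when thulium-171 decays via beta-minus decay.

Beta-minus decay: mass number changes by +0, atomic number by +1.
A: 171 = 171; Z: 69 + 1 = 70.
Z = 70 is ytterbium, so the daughter is ytterbium-171.

Yb-171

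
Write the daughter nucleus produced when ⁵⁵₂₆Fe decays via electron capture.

Electron capture: mass number changes by +0, atomic number by -1.
A: 55 = 55; Z: 26 − 1 = 25.
Z = 25 is manganese, so the daughter is ⁵⁵₂₅Mn.

Mn-55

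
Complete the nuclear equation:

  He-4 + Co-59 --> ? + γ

Cu-63

Conserve mass number: 4 + 59 = A + 0, so A = 63.
Conserve atomic number: 2 + 27 = Z + 0, so Z = 29.
Z = 29 is copper, so the species is Cu-63.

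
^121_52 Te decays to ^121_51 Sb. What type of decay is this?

ΔA = 121 − 121 = 0; ΔZ = 51 − 52 = -1.
A is unchanged and Z drops by 1 — a proton has become a neutron (β⁺ emission or electron capture).

beta-plus decay or electron capture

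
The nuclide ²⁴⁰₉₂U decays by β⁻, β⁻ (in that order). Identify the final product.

Start: (A, Z) = (240, 92).
After β⁻: (240, 93).
After β⁻: (240, 94).
Z = 94 is plutonium.

Pu-240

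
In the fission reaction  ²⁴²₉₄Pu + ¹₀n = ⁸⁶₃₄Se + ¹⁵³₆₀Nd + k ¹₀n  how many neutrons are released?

Conserve mass number: 243 = 86 + 153 + k, so k = 243 − 239 = 4.
Check atomic number: 94 = 34 + 60 + 0 = 94. ✓

4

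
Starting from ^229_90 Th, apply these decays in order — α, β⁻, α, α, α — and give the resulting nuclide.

Start: (A, Z) = (229, 90).
After α: (225, 88).
After β⁻: (225, 89).
After α: (221, 87).
After α: (217, 85).
After α: (213, 83).
Z = 83 is bismuth.

Bi-213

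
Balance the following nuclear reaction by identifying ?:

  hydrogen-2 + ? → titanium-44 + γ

Conserve mass number: 2 + A = 44 + 0, so A = 42.
Conserve atomic number: 1 + Z = 22 + 0, so Z = 21.
Z = 21 is scandium, so the species is scandium-42.

Sc-42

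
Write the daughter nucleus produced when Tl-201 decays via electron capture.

Hg-201

Electron capture: mass number changes by +0, atomic number by -1.
A: 201 = 201; Z: 81 − 1 = 80.
Z = 80 is mercury, so the daughter is Hg-201.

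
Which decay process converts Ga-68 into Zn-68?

ΔA = 68 − 68 = 0; ΔZ = 30 − 31 = -1.
A is unchanged and Z drops by 1 — a proton has become a neutron (β⁺ emission or electron capture).

beta-plus decay or electron capture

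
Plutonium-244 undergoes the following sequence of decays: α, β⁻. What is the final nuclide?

Start: (A, Z) = (244, 94).
After α: (240, 92).
After β⁻: (240, 93).
Z = 93 is neptunium.

Np-240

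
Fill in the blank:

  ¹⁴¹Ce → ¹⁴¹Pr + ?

Conserve mass number: 141 = 141 + A, so A = 0.
Conserve atomic number: 58 = 59 + Z, so Z = -1.
A = 0 and Z = -1 is e⁻ — a beta-minus particle.

beta-minus particle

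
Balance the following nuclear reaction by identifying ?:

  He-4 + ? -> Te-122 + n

Conserve mass number: 4 + A = 122 + 1, so A = 119.
Conserve atomic number: 2 + Z = 52 + 0, so Z = 50.
Z = 50 is tin, so the species is Sn-119.

Sn-119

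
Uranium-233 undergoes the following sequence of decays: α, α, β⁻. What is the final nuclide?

Start: (A, Z) = (233, 92).
After α: (229, 90).
After α: (225, 88).
After β⁻: (225, 89).
Z = 89 is actinium.

Ac-225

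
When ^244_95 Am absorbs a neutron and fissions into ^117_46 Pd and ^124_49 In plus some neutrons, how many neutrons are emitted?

Conserve mass number: 245 = 117 + 124 + k, so k = 245 − 241 = 4.
Check atomic number: 95 = 46 + 49 + 0 = 95. ✓

4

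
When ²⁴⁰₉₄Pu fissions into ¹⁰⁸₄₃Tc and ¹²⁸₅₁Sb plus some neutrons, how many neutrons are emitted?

Conserve mass number: 240 = 108 + 128 + k, so k = 240 − 236 = 4.
Check atomic number: 94 = 43 + 51 + 0 = 94. ✓

4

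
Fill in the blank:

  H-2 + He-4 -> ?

Conserve mass number: 2 + 4 = A, so A = 6.
Conserve atomic number: 1 + 2 = Z, so Z = 3.
Z = 3 is lithium, so the species is Li-6.

Li-6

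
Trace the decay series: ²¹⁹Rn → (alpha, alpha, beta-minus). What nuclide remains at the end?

Bi-211

Start: (A, Z) = (219, 86).
After α: (215, 84).
After α: (211, 82).
After β⁻: (211, 83).
Z = 83 is bismuth.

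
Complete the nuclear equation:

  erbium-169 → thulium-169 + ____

Conserve mass number: 169 = 169 + A, so A = 0.
Conserve atomic number: 68 = 69 + Z, so Z = -1.
A = 0 and Z = -1 is e⁻ — a beta-minus particle.

beta-minus particle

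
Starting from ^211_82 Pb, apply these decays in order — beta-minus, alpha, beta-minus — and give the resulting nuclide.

Start: (A, Z) = (211, 82).
After β⁻: (211, 83).
After α: (207, 81).
After β⁻: (207, 82).
Z = 82 is lead.

Pb-207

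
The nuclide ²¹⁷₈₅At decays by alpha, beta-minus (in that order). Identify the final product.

Start: (A, Z) = (217, 85).
After α: (213, 83).
After β⁻: (213, 84).
Z = 84 is polonium.

Po-213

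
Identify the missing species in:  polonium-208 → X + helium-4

Pb-204

Conserve mass number: 208 = A + 4, so A = 204.
Conserve atomic number: 84 = Z + 2, so Z = 82.
Z = 82 is lead, so the species is lead-204.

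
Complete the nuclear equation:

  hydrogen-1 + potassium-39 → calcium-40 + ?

gamma ray

Conserve mass number: 1 + 39 = 40 + A, so A = 0.
Conserve atomic number: 1 + 19 = 20 + Z, so Z = 0.
A = 0 and Z = 0 is γ — a gamma ray.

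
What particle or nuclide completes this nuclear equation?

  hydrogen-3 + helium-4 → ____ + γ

Li-7

Conserve mass number: 3 + 4 = A + 0, so A = 7.
Conserve atomic number: 1 + 2 = Z + 0, so Z = 3.
Z = 3 is lithium, so the species is lithium-7.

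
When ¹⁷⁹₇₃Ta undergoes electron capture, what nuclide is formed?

Electron capture: mass number changes by +0, atomic number by -1.
A: 179 = 179; Z: 73 − 1 = 72.
Z = 72 is hafnium, so the daughter is ¹⁷⁹₇₂Hf.

Hf-179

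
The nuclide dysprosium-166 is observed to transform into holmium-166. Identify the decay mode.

ΔA = 166 − 166 = 0; ΔZ = 67 − 66 = +1.
A is unchanged and Z rises by 1 — a neutron has become a proton (β⁻ decay).

beta-minus decay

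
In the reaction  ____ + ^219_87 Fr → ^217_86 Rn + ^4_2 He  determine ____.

Conserve mass number: A + 219 = 217 + 4, so A = 2.
Conserve atomic number: Z + 87 = 86 + 2, so Z = 1.
A = 2 and Z = 1 is ^2_1 H — a deuteron.

deuteron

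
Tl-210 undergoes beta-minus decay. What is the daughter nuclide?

Beta-minus decay: mass number changes by +0, atomic number by +1.
A: 210 = 210; Z: 81 + 1 = 82.
Z = 82 is lead, so the daughter is Pb-210.

Pb-210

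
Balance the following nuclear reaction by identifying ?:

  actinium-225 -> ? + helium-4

Conserve mass number: 225 = A + 4, so A = 221.
Conserve atomic number: 89 = Z + 2, so Z = 87.
Z = 87 is francium, so the species is francium-221.

Fr-221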